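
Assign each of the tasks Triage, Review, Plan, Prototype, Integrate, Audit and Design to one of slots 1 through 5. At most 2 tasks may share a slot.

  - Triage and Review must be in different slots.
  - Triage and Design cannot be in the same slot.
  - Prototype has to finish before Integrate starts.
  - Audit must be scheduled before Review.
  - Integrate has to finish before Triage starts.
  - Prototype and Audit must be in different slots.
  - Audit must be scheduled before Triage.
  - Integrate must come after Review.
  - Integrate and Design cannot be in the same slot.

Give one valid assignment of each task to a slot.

Integrate in 3; Plan in 1; Audit in 1; Prototype in 2; Design in 5; Triage in 4; Review in 2

Checking: Audit(1) before Review(2); Integrate(3) before Triage(4); Review(2) before Integrate(3); Audit(1) before Triage(4); Prototype(2) before Integrate(3); Triage(4) != Design(5); Triage(4) != Review(2); Prototype(2) != Audit(1); Integrate(3) != Design(5); max 2 per slot (cap 2).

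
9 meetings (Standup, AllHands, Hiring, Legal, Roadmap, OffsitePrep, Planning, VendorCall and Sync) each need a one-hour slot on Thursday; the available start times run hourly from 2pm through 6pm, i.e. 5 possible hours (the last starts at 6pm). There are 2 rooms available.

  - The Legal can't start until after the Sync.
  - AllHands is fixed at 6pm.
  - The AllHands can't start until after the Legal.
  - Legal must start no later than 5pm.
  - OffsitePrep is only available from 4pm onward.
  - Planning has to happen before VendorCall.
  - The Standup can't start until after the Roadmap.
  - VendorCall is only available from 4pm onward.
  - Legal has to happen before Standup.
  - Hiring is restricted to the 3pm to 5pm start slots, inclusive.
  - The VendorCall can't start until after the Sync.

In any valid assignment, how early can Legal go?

Precedence pushes Legal to at least 3pm; Legal's own window allows nothing later than 5pm.
Legal at 3pm is achievable: Standup -> 6pm, Sync -> 2pm, Roadmap -> 5pm, Planning -> 2pm, Legal -> 3pm, Hiring -> 3pm, AllHands -> 6pm, VendorCall -> 4pm, OffsitePrep -> 4pm.

3pm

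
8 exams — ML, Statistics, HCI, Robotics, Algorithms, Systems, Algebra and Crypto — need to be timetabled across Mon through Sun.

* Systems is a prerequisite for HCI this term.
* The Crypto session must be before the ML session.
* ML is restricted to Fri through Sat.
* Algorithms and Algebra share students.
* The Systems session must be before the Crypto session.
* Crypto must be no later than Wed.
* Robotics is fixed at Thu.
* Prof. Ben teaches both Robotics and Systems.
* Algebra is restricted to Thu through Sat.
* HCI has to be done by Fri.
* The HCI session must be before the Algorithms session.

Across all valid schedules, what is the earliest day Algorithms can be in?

Precedence pushes Algorithms to at least Wed.
Algorithms at Wed is achievable: Crypto in Tue, ML in Fri, HCI in Tue, Algebra in Thu, Robotics in Thu, Systems in Mon, Algorithms in Wed, Statistics in Mon.

Wed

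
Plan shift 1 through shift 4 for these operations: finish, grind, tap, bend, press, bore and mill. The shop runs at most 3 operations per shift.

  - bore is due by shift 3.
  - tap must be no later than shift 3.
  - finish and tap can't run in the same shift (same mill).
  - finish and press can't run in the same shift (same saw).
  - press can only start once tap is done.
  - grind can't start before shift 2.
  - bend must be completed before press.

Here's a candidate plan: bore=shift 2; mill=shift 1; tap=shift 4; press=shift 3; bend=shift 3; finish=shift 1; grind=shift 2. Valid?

bend must be completed before press — violated.
bore is due by shift 3 — holds.
grind can't start before shift 2 — holds.
tap must be no later than shift 3 — violated.
The shop runs at most 3 operations per shift — holds.
finish and press can't run in the same shift (same saw) — holds.
press can only start once tap is done — violated.
finish and tap can't run in the same shift (same mill) — holds.

No — it violates: press can only start once tap is done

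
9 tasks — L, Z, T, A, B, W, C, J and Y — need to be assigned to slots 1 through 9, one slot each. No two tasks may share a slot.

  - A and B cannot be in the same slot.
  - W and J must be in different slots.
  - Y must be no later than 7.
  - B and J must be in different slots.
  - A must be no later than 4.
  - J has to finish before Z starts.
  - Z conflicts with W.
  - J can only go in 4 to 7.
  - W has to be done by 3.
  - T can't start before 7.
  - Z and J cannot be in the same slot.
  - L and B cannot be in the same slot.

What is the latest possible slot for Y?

Y's own window allows nothing later than 7.
Y at 7 is achievable: Z in 5; W in 1; A in 2; B in 6; C in 9; T in 8; L in 3; J in 4; Y in 7.

7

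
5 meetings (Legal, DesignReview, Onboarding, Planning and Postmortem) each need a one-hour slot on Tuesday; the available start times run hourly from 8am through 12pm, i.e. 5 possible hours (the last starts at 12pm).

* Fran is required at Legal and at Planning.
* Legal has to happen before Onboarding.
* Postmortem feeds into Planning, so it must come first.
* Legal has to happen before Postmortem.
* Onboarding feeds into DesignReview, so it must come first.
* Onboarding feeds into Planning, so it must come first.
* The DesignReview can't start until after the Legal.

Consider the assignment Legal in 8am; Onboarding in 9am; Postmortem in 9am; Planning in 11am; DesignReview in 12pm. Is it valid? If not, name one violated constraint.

Onboarding feeds into DesignReview, so it must come first — holds.
Onboarding feeds into Planning, so it must come first — holds.
The DesignReview can't start until after the Legal — holds.
Postmortem feeds into Planning, so it must come first — holds.
Legal has to happen before Onboarding — holds.
Fran is required at Legal and at Planning — holds.
Legal has to happen before Postmortem — holds.

Valid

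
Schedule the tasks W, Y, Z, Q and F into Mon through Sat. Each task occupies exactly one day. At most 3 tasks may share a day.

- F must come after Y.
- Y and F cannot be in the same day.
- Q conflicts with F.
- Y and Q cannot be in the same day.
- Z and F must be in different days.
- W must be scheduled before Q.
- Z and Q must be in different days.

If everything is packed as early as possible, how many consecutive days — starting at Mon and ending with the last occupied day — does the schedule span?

3 days

The precedence chain requires at least 2 distinct days.
With at most 3 per day and 5 tasks, at least 2 days are needed.
Could 2 days be enough, i.e. nothing placed later than Tue? No: F must come after Y (at Mon or later) → {Tue}; Q must come after W (at Mon or later) → {Tue}; F can't share with Q (Tue) → nothing is left.
So 2 days is not enough.
3 works (last occupied day: Wed): for example Z in Mon, W in Mon, F in Wed, Y in Mon, Q in Tue.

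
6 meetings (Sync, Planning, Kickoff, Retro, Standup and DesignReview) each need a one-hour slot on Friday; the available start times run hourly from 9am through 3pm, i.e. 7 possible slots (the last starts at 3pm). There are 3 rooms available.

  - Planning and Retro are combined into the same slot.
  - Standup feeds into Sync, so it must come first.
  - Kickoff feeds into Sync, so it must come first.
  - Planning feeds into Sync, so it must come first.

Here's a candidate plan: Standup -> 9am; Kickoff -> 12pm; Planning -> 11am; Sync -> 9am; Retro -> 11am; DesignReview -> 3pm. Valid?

Standup feeds into Sync, so it must come first — violated.
Planning feeds into Sync, so it must come first — violated.
There are 3 rooms available — holds.
Kickoff feeds into Sync, so it must come first — violated.
Planning and Retro are combined into the same slot — holds.

Invalid. Kickoff feeds into Sync, so it must come first.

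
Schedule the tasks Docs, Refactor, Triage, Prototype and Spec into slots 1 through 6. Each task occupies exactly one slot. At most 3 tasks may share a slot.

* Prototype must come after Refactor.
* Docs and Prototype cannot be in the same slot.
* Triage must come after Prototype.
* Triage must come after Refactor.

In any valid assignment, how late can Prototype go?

5

Precedence pushes Prototype to at least 2; downstream work caps Prototype at 5.
Prototype at 5 is achievable: Refactor in 1, Docs in 1, Triage in 6, Spec in 1, Prototype in 5.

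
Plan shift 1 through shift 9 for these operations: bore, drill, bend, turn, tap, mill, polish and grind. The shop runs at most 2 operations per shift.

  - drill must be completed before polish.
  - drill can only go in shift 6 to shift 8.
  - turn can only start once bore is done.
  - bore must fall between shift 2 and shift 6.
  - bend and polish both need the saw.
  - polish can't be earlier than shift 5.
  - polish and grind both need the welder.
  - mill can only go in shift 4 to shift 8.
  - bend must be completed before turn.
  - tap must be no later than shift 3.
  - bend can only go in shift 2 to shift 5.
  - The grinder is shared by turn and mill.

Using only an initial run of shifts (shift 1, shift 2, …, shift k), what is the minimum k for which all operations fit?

7 shifts

The precedence chain requires at least 2 distinct shifts.
With at most 2 per shift and 8 operations, at least 4 shifts are needed.
Propagating the time windows through the other constraints, polish can't land before shift 7, so the schedule must run through at least shift 7.
7 works (last occupied shift: shift 7): for example bend -> shift 2, turn -> shift 3, tap -> shift 1, polish -> shift 7, bore -> shift 2, grind -> shift 1, drill -> shift 6, mill -> shift 4.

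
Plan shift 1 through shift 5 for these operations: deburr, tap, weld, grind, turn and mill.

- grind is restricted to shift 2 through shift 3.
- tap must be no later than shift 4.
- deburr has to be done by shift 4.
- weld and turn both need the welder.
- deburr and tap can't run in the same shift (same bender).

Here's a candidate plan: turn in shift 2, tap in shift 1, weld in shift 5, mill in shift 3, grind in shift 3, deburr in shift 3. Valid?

Yes, all constraints hold

weld and turn both need the welder — holds.
deburr has to be done by shift 4 — holds.
deburr and tap can't run in the same shift (same bender) — holds.
tap must be no later than shift 4 — holds.
grind is restricted to shift 2 through shift 3 — holds.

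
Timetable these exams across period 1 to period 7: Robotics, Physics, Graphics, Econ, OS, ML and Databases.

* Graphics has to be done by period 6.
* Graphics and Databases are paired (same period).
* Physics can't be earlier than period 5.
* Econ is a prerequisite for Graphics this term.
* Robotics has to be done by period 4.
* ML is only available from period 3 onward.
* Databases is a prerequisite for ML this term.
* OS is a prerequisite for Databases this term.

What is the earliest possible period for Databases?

period 2

Precedence pushes Databases to at least period 2; downstream work caps Databases at period 6.
Databases at period 2 is achievable: Databases -> period 2; OS -> period 1; Econ -> period 1; Graphics -> period 2; Physics -> period 5; Robotics -> period 1; ML -> period 3.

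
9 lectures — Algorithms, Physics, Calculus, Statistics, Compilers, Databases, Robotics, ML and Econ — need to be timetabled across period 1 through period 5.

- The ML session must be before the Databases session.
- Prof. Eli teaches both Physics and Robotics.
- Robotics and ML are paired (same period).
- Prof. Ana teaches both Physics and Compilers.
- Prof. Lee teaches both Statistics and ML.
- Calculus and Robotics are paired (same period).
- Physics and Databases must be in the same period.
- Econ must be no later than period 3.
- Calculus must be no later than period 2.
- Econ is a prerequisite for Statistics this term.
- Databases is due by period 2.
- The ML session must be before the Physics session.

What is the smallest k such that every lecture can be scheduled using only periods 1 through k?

The precedence chain requires at least 2 distinct periods.
2 works (last occupied period: period 2): for example Databases=period 2, Algorithms=period 1, Physics=period 2, Robotics=period 1, Compilers=period 1, Calculus=period 1, ML=period 1, Statistics=period 2, Econ=period 1.

2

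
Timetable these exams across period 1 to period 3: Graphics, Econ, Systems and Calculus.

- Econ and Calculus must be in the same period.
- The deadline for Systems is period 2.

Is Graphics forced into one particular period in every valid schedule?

Graphics can be period 1 (e.g. Graphics=period 1; Calculus=period 1; Econ=period 1; Systems=period 1) or period 2 (e.g. Econ=period 1; Systems=period 1; Graphics=period 2; Calculus=period 1).

No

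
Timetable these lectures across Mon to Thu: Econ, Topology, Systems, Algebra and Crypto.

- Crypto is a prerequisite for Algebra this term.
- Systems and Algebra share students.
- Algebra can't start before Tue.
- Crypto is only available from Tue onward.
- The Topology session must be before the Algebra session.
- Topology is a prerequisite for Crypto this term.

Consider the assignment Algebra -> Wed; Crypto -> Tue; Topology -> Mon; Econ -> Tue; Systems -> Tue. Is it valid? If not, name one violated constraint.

Yes, all constraints hold

Systems and Algebra share students — holds.
Crypto is only available from Tue onward — holds.
Algebra can't start before Tue — holds.
Topology is a prerequisite for Crypto this term — holds.
Crypto is a prerequisite for Algebra this term — holds.
The Topology session must be before the Algebra session — holds.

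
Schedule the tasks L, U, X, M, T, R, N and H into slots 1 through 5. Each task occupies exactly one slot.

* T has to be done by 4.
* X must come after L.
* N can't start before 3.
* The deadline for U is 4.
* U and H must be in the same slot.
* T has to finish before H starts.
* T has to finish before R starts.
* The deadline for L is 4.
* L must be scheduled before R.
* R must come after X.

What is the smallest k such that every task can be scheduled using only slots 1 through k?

3

The precedence chain requires at least 3 distinct slots.
3 works (last occupied slot: 3): for example M=1, R=3, N=3, T=1, U=2, L=1, X=2, H=2.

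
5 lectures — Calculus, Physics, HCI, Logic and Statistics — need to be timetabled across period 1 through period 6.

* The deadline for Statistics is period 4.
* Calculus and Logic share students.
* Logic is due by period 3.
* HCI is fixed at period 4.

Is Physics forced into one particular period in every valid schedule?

No

Physics can be period 1 (e.g. Statistics in period 1, HCI in period 4, Logic in period 1, Physics in period 1, Calculus in period 2) or period 2 (e.g. Logic=period 1, HCI=period 4, Statistics=period 1, Calculus=period 2, Physics=period 2).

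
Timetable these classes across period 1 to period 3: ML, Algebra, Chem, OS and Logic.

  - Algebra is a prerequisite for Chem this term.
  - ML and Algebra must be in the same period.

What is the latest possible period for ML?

ML must be in the same period as Algebra, which can't be after period 2, so ML is at most period 2.
ML at period 2 is achievable: OS -> period 1; Chem -> period 3; Algebra -> period 2; ML -> period 2; Logic -> period 1.

period 2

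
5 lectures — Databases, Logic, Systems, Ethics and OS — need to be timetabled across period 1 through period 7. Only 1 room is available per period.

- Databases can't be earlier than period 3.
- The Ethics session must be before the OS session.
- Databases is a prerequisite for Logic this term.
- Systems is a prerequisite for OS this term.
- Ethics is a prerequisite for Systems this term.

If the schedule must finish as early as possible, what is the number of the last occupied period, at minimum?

The precedence chain requires at least 3 distinct periods.
With at most 1 per period and 5 lectures, at least 5 periods are needed.
Propagating the time windows through the other constraints, Logic can't land before period 4, so the schedule must run through at least period 4.
5 works (last occupied period: period 5): for example Logic in period 5, Databases in period 3, Systems in period 2, OS in period 4, Ethics in period 1.

period 5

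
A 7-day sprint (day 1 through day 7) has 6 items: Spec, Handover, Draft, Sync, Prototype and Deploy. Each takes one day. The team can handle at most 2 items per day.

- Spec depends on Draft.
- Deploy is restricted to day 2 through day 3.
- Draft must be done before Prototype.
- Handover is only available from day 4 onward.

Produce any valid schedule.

Sync=day 1; Prototype=day 3; Draft=day 1; Deploy=day 2; Handover=day 4; Spec=day 2

Checking: Draft(day 1) before Spec(day 2); Draft(day 1) before Prototype(day 3); Deploy=day 2 in [day 2,day 3]; Handover=day 4 in [day 4,day 7]; max 2 per day (cap 2).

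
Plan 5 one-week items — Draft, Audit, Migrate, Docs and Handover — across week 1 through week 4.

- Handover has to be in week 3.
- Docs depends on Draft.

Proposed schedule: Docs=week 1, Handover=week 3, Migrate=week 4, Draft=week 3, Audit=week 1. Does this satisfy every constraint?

No — it violates: Docs depends on Draft

Handover has to be in week 3 — holds.
Docs depends on Draft — violated.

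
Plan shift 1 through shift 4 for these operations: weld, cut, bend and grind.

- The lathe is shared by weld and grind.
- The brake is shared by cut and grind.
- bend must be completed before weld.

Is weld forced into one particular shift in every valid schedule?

No

weld can be shift 2 (e.g. cut=shift 1; grind=shift 3; bend=shift 1; weld=shift 2) or shift 3 (e.g. grind in shift 2, bend in shift 1, cut in shift 1, weld in shift 3).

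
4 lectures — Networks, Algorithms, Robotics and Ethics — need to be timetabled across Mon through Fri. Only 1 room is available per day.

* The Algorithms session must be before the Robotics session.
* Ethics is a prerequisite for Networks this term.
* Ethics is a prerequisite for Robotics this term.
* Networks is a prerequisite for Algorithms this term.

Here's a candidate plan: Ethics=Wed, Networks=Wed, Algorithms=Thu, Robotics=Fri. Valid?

No — it violates: Only 1 room is available per day

Ethics is a prerequisite for Robotics this term — holds.
The Algorithms session must be before the Robotics session — holds.
Only 1 room is available per day — violated.
Ethics is a prerequisite for Networks this term — violated.
Networks is a prerequisite for Algorithms this term — holds.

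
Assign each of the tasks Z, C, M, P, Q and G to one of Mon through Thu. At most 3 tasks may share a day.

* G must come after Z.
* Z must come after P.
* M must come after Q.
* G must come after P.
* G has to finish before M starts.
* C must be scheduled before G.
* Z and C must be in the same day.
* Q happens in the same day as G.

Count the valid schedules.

1

Enumerating: M=Thu; Z=Tue; C=Tue; Q=Wed; G=Wed; P=Mon.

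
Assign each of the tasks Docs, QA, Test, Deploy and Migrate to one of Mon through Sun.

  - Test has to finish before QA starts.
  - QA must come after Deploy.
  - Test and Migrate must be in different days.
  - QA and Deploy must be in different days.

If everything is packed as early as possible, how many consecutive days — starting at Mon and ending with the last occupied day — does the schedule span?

The precedence chain requires at least 2 distinct days.
2 works (last occupied day: Tue): for example Migrate -> Tue, QA -> Tue, Docs -> Mon, Deploy -> Mon, Test -> Mon.

2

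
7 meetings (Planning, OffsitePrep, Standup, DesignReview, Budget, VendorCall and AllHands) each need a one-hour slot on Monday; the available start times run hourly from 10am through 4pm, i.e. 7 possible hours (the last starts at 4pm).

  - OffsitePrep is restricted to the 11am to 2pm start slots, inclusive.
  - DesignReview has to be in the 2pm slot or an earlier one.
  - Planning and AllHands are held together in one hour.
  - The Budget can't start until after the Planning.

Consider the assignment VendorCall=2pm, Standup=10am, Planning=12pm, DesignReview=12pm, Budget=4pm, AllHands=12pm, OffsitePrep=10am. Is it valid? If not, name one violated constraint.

The Budget can't start until after the Planning — holds.
DesignReview has to be in the 2pm slot or an earlier one — holds.
Planning and AllHands are held together in one hour — holds.
OffsitePrep is restricted to the 11am to 2pm start slots, inclusive — violated.

No — it violates: OffsitePrep is restricted to the 11am to 2pm start slots, inclusive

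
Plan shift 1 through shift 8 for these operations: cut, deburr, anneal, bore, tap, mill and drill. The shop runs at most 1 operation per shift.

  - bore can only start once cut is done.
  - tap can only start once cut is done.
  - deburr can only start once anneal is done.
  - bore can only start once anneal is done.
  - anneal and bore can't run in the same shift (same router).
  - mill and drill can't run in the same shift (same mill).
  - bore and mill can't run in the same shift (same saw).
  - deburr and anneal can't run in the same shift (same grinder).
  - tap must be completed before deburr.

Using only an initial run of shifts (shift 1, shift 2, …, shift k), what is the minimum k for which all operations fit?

7 shifts

The precedence chain requires at least 3 distinct shifts.
With at most 1 per shift and 7 operations, at least 7 shifts are needed.
7 works (last occupied shift: shift 7): for example tap=shift 3; drill=shift 7; anneal=shift 2; bore=shift 5; mill=shift 6; deburr=shift 4; cut=shift 1.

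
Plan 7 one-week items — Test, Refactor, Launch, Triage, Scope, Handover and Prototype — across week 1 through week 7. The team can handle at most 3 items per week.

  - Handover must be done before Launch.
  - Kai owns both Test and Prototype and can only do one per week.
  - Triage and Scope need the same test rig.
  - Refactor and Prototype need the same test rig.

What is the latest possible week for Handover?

Downstream work caps Handover at week 6.
Handover at week 6 is achievable: Scope=week 2, Test=week 1, Refactor=week 1, Handover=week 6, Triage=week 1, Launch=week 7, Prototype=week 2.

week 6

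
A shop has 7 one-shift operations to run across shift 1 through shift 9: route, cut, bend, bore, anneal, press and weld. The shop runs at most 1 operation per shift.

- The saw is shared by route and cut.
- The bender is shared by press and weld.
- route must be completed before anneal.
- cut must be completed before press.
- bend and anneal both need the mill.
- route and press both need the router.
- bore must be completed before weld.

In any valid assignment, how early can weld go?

Precedence pushes weld to at least shift 2.
weld at shift 2 is achievable: bore -> shift 1; weld -> shift 2; route -> shift 3; press -> shift 6; anneal -> shift 5; cut -> shift 4; bend -> shift 7.

shift 2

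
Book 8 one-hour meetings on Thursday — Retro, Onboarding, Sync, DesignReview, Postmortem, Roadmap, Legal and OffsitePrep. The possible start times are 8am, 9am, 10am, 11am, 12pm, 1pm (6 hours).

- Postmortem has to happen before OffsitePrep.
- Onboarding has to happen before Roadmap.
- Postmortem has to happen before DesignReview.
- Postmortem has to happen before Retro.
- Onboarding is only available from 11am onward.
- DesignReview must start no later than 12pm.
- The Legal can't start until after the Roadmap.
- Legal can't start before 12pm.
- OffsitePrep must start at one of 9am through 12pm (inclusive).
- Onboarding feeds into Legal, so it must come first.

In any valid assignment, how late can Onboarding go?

Onboarding is available from 11am; downstream work caps Onboarding at 11am.
Onboarding at 11am is achievable: Postmortem=8am; DesignReview=9am; Onboarding=11am; Retro=9am; Roadmap=12pm; OffsitePrep=9am; Legal=1pm; Sync=8am.

11am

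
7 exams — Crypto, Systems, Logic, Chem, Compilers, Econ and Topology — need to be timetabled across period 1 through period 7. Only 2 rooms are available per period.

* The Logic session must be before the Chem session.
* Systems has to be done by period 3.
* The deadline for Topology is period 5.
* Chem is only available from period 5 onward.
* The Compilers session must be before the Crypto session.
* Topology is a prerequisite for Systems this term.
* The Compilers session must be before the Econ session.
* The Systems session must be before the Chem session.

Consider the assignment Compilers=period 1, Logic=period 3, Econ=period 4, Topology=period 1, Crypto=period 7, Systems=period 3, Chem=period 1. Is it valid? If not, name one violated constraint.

The Compilers session must be before the Crypto session — holds.
Only 2 rooms are available per period — violated.
Systems has to be done by period 3 — holds.
The Compilers session must be before the Econ session — holds.
The Systems session must be before the Chem session — violated.
Topology is a prerequisite for Systems this term — holds.
The deadline for Topology is period 5 — holds.
The Logic session must be before the Chem session — violated.
Chem is only available from period 5 onward — violated.

No. Chem is only available from period 5 onward is not satisfied.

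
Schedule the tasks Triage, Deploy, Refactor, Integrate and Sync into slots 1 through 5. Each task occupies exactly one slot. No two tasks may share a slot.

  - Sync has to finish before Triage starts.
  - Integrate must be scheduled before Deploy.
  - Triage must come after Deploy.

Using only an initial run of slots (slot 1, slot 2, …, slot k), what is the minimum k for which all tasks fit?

The precedence chain requires at least 3 distinct slots.
With at most 1 per slot and 5 tasks, at least 5 slots are needed.
5 works (last occupied slot: 5): for example Sync -> 3; Triage -> 4; Refactor -> 5; Deploy -> 2; Integrate -> 1.

5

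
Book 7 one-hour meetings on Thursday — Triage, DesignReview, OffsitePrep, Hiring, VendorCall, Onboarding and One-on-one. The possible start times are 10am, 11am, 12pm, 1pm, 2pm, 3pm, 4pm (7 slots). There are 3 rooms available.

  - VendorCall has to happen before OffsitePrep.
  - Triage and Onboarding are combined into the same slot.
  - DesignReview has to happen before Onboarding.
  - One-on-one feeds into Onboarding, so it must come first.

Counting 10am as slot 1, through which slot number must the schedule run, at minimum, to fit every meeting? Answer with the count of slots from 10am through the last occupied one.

3

The precedence chain requires at least 2 distinct slots.
With at most 3 per slot and 7 meetings, at least 3 slots are needed.
3 works (last occupied slot: 12pm): for example DesignReview -> 10am, OffsitePrep -> 11am, One-on-one -> 10am, VendorCall -> 10am, Hiring -> 12pm, Triage -> 11am, Onboarding -> 11am.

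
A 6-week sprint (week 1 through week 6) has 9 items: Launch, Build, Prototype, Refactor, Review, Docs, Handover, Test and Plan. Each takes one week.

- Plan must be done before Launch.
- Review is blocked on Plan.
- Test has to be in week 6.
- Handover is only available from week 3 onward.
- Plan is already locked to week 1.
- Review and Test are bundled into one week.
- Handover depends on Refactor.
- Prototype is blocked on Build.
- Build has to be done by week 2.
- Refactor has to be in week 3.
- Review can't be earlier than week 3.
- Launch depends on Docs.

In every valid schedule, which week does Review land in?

Review is available from week 3; Review must be in the same week as Test, which can't be before week 6, so Review is at least week 6.
So Review is pinned to week 6.

week 6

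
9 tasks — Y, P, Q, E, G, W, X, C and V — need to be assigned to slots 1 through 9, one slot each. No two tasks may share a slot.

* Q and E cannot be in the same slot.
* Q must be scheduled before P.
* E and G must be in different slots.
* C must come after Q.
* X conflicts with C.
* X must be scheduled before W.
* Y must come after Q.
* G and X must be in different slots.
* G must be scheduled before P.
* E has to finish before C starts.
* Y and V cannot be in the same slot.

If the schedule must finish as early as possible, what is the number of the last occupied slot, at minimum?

The precedence chain requires at least 2 distinct slots.
With at most 1 per slot and 9 tasks, at least 9 slots are needed.
9 works (last occupied slot: 9): for example Y=6; V=9; P=3; E=4; G=2; Q=1; W=8; X=7; C=5.

slot 9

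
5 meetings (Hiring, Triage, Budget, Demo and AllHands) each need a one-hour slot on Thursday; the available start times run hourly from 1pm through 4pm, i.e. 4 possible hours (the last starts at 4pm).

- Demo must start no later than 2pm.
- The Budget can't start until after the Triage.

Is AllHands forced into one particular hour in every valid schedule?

AllHands can be 1pm (e.g. AllHands in 1pm; Demo in 1pm; Hiring in 1pm; Budget in 2pm; Triage in 1pm) or 2pm (e.g. AllHands -> 2pm; Triage -> 1pm; Budget -> 2pm; Demo -> 1pm; Hiring -> 1pm).

No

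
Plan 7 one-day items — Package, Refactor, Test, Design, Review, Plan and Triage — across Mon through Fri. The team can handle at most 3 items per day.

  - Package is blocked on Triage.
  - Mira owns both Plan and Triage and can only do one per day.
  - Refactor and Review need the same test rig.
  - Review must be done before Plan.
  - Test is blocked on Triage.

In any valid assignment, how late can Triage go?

Thu

Downstream work caps Triage at Thu.
Triage at Thu is achievable: Triage=Thu, Plan=Tue, Test=Fri, Package=Fri, Review=Mon, Design=Mon, Refactor=Tue.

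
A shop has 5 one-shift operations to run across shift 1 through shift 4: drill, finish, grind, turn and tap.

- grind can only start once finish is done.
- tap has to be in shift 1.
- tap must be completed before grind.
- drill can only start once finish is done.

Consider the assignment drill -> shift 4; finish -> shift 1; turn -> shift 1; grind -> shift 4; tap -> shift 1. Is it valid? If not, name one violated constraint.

Yes, all constraints hold

drill can only start once finish is done — holds.
tap has to be in shift 1 — holds.
tap must be completed before grind — holds.
grind can only start once finish is done — holds.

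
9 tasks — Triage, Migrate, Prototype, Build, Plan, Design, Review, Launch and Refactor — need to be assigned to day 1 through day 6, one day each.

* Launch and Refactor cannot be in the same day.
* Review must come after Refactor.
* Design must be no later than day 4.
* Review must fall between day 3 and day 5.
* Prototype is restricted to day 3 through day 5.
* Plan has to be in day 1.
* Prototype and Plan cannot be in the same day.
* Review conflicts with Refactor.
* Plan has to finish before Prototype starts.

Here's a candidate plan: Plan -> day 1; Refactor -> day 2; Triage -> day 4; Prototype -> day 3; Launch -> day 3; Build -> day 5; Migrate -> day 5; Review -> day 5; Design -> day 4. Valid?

Yes, all constraints hold

Design must be no later than day 4 — holds.
Review must fall between day 3 and day 5 — holds.
Prototype and Plan cannot be in the same day — holds.
Prototype is restricted to day 3 through day 5 — holds.
Review must come after Refactor — holds.
Plan has to finish before Prototype starts — holds.
Launch and Refactor cannot be in the same day — holds.
Review conflicts with Refactor — holds.
Plan has to be in day 1 — holds.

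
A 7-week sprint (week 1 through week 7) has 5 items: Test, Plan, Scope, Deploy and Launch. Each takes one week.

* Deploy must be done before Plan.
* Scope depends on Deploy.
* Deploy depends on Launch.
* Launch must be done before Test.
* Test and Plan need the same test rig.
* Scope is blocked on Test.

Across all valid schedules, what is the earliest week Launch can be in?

week 1

Downstream work caps Launch at week 5.
Launch at week 1 is achievable: Test -> week 2, Scope -> week 3, Plan -> week 3, Launch -> week 1, Deploy -> week 2.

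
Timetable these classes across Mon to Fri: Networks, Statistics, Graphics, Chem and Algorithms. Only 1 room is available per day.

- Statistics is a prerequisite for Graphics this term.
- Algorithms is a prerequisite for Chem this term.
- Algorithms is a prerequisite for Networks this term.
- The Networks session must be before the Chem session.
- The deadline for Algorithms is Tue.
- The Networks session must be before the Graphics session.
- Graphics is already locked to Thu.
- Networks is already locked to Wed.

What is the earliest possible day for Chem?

Fri

Precedence pushes Chem to at least Thu.
Chem at Fri is achievable: Chem -> Fri; Graphics -> Thu; Networks -> Wed; Algorithms -> Mon; Statistics -> Tue.
Nothing earlier works — the capacity limit rule out every day before Fri.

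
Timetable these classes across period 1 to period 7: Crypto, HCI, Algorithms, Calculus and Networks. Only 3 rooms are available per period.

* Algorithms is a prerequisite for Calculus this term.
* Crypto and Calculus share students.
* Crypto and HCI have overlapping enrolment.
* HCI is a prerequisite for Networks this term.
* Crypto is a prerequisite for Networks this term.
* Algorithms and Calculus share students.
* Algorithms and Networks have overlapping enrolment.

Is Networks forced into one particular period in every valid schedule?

No

Networks can be period 3 (e.g. Calculus -> period 2, HCI -> period 2, Crypto -> period 1, Networks -> period 3, Algorithms -> period 1) or period 4 (e.g. Calculus in period 2; Networks in period 4; HCI in period 2; Algorithms in period 1; Crypto in period 1).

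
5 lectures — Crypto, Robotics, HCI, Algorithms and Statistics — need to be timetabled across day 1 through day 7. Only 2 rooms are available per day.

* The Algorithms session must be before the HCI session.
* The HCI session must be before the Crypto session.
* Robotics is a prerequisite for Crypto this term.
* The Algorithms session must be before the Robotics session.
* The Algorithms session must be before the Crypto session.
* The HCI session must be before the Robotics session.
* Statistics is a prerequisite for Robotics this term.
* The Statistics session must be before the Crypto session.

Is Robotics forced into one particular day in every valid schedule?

No

Robotics can be day 3 (e.g. Crypto=day 4, Robotics=day 3, Algorithms=day 1, HCI=day 2, Statistics=day 1) or day 4 (e.g. Statistics -> day 1, Robotics -> day 4, HCI -> day 2, Algorithms -> day 1, Crypto -> day 5).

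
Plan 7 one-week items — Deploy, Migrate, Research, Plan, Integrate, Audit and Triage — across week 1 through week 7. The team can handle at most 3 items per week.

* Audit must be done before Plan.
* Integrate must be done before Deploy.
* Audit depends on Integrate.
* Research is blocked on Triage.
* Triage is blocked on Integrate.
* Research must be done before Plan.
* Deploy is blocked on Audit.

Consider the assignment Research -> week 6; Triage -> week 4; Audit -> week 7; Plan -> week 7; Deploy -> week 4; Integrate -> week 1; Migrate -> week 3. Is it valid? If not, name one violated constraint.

Research must be done before Plan — holds.
Audit must be done before Plan — violated.
Audit depends on Integrate — holds.
Deploy is blocked on Audit — violated.
Research is blocked on Triage — holds.
Integrate must be done before Deploy — holds.
The team can handle at most 3 items per week — holds.
Triage is blocked on Integrate — holds.

No. Deploy is blocked on Audit is not satisfied.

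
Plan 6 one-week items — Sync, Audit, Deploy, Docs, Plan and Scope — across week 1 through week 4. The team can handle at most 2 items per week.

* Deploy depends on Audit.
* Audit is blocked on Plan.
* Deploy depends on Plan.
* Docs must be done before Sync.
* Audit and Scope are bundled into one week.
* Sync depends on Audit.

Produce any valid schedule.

Docs=week 1, Deploy=week 3, Plan=week 1, Sync=week 3, Audit=week 2, Scope=week 2

Checking: Docs(week 1) before Sync(week 3); Audit(week 2) before Deploy(week 3); Plan(week 1) before Audit(week 2); Audit(week 2) before Sync(week 3); Plan(week 1) before Deploy(week 3); Audit = Scope = week 2; max 2 per week (cap 2).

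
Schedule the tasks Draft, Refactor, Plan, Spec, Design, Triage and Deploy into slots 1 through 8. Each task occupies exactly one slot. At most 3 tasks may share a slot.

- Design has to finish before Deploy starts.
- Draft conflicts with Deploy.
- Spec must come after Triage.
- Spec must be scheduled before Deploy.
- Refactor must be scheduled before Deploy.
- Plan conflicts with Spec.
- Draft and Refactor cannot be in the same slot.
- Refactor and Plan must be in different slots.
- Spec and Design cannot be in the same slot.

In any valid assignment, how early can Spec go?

2

Precedence pushes Spec to at least 2; downstream work caps Spec at 7.
Spec at 2 is achievable: Triage=1; Deploy=3; Design=1; Plan=3; Draft=2; Spec=2; Refactor=1.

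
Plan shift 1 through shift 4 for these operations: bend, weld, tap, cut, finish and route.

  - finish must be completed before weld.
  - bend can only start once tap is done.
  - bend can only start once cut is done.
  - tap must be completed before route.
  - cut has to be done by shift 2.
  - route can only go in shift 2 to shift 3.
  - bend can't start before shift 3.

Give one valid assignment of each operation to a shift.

route -> shift 2, weld -> shift 2, tap -> shift 1, bend -> shift 3, cut -> shift 1, finish -> shift 1

Checking: tap(shift 1) before route(shift 2); cut(shift 1) before bend(shift 3); finish(shift 1) before weld(shift 2); tap(shift 1) before bend(shift 3); cut=shift 1 in [shift 1,shift 2]; bend=shift 3 in [shift 3,shift 4]; route=shift 2 in [shift 2,shift 3].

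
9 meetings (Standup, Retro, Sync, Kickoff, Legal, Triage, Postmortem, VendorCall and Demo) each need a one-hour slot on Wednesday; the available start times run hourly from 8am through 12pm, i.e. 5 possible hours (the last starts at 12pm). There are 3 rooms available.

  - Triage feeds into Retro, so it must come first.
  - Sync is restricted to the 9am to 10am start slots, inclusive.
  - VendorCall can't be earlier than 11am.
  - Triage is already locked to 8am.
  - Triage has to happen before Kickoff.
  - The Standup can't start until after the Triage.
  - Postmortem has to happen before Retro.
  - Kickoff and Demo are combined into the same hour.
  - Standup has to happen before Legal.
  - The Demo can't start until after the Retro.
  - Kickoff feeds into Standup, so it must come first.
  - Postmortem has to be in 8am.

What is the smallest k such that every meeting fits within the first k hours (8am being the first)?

The precedence chain requires at least 5 distinct hours.
With at most 3 per hour and 9 meetings, at least 3 hours are needed.
5 works (last occupied hour: 12pm): for example Kickoff in 10am, VendorCall in 11am, Legal in 12pm, Standup in 11am, Triage in 8am, Retro in 9am, Postmortem in 8am, Sync in 9am, Demo in 10am.

5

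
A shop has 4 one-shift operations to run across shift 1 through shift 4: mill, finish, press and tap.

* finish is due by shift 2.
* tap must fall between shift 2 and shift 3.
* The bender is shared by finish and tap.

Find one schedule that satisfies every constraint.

tap in shift 2; finish in shift 1; press in shift 1; mill in shift 1

Checking: finish(shift 1) != tap(shift 2); finish=shift 1 in [shift 1,shift 2]; tap=shift 2 in [shift 2,shift 3].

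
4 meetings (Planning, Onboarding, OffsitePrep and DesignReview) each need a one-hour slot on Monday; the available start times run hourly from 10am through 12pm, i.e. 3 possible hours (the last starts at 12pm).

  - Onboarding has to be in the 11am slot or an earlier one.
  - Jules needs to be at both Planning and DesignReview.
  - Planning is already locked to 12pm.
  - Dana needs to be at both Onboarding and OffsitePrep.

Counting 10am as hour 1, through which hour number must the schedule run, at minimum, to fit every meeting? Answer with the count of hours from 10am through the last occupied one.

Planning can't be placed before 12pm — that is hour 3 counting from 10am — so the schedule must run through at least 3 hours.
3 works (last occupied hour: 12pm): for example OffsitePrep in 11am, Onboarding in 10am, Planning in 12pm, DesignReview in 10am.

3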